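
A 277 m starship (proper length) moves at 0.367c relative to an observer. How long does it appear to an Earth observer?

Proper length L₀ = 277 m
γ = 1/√(1 - 0.367²) = 1.075
L = L₀/γ = 277/1.075 = 257.7 m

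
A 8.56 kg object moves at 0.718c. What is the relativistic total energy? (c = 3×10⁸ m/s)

γ = 1/√(1 - 0.718²) = 1.437
mc² = 8.56 × (3×10⁸)² = 7.704×10¹⁷ J
E = γmc² = 1.437 × 7.704×10¹⁷ = 1.107×10¹⁸ J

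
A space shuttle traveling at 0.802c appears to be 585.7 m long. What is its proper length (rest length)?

Contracted length L = 585.7 m
γ = 1/√(1 - 0.802²) = 1.674
L₀ = γL = 1.674 × 585.7 = 980.5 m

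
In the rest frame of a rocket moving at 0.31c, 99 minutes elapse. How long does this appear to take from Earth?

Proper time Δt₀ = 99 minutes
γ = 1/√(1 - 0.31²) = 1.052
Δt = γΔt₀ = 1.052 × 99 = 104.1 minutes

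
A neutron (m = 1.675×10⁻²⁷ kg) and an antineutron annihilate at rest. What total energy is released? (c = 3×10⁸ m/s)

Both particles have the same rest mass, so total mass = 2m
E = 2m·c² = 2 × 1.675×10⁻²⁷ × (3×10⁸)²
= 2 × 1.675×10⁻²⁷ × 9×10¹⁶
= 3.015×10⁻¹⁰ J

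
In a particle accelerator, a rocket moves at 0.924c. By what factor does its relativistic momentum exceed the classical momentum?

p_rel = γmv, p_class = mv
Ratio = γ = 1/√(1 - 0.924²)
= 1/√(0.146224) = 2.615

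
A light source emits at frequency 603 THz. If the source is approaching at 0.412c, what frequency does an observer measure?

β = v/c = 0.412
(1+β)/(1-β) = 1.412/0.588 = 2.4014
Doppler factor = √(2.4014) = 1.5496
f_obs = 603 × 1.5496 = 934.4 THz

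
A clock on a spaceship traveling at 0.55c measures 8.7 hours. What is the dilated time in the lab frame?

Proper time Δt₀ = 8.7 hours
γ = 1/√(1 - 0.55²) = 1.1974
Δt = γΔt₀ = 1.1974 × 8.7 = 10.42 hours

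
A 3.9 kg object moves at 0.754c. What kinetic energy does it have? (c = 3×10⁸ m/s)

γ = 1/√(1 - 0.754²) = 1.52236
γ - 1 = 0.52236
KE = (γ-1)mc² = 0.52236 × 3.9 × (3×10⁸)² = 1.833×10¹⁷ J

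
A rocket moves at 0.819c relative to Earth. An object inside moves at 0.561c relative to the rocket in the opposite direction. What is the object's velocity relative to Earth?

Object's velocity in rocket frame is u' = -0.561c
u = (u' + v)/(1 + u'v/c²) = (v - 0.561)/(1 - 0.561·v/c²)
Numerator: 0.819 - 0.561 = 0.258
Denominator: 1 - 0.459459 = 0.540541
u = 0.258/0.540541 = 0.4773c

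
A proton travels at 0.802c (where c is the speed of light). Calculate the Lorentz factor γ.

v/c = 0.802, so (v/c)² = 0.643204
1 - (v/c)² = 0.356796
γ = 1/√(0.356796) = 1.674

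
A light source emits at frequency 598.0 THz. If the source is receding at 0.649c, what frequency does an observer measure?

β = v/c = 0.649
(1-β)/(1+β) = 0.351/1.649 = 0.2129
Doppler factor = √(0.2129) = 0.4614
f_obs = 598.0 × 0.4614 = 275.9 THz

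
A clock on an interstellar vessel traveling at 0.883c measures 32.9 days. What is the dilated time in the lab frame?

Proper time Δt₀ = 32.9 days
γ = 1/√(1 - 0.883²) = 2.1305
Δt = γΔt₀ = 2.1305 × 32.9 = 70.09 days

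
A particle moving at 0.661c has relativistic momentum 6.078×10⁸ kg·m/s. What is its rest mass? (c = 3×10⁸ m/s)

γ = 1/√(1 - 0.661²) = 1.3326
v = 0.661 × 3×10⁸ = 1.983×10⁸ m/s
m = p/(γv) = 6.078×10⁸/(1.3326 × 1.983×10⁸) = 2.300 kg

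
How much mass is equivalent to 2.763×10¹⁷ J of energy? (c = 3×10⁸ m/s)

From E = mc², we get m = E/c²
c² = (3×10⁸)² = 9×10¹⁶ m²/s²
m = 2.763×10¹⁷ / 9×10¹⁶ = 3.070 kg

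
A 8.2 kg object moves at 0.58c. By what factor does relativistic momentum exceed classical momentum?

p_rel = γmv, p_class = mv
Ratio = γ = 1/√(1 - 0.58²) = 1.228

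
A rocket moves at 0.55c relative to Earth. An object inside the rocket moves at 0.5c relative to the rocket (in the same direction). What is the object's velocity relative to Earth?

u = (u' + v)/(1 + u'v/c²)
Numerator: 0.5 + 0.55 = 1.05
Denominator: 1 + 0.275 = 1.275
u = 1.05/1.275 = 0.8235c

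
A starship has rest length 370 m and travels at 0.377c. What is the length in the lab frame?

Proper length L₀ = 370 m
γ = 1/√(1 - 0.377²) = 1.0797
L = L₀/γ = 370/1.0797 = 342.7 m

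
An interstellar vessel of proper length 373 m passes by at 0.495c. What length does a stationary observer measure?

Proper length L₀ = 373 m
γ = 1/√(1 - 0.495²) = 1.151
L = L₀/γ = 373/1.151 = 324.1 m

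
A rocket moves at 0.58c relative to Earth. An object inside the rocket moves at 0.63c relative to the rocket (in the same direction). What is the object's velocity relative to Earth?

u = (u' + v)/(1 + u'v/c²)
Numerator: 0.63 + 0.58 = 1.21
Denominator: 1 + 0.3654 = 1.3654
u = 1.21/1.3654 = 0.8862c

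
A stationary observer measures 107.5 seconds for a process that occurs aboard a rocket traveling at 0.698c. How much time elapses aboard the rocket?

Dilated time Δt = 107.5 seconds
γ = 1/√(1 - 0.698²) = 1.3965
Δt₀ = Δt/γ = 107.5/1.3965 = 76.98 seconds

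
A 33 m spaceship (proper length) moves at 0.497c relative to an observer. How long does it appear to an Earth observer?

Proper length L₀ = 33 m
γ = 1/√(1 - 0.497²) = 1.1524
L = L₀/γ = 33/1.1524 = 28.64 m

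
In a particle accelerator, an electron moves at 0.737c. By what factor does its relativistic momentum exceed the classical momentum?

p_rel = γmv, p_class = mv
Ratio = γ = 1/√(1 - 0.737²)
= 1/√(0.456831) = 1.480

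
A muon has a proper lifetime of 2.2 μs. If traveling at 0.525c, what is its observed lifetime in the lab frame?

Proper lifetime τ₀ = 2.2 μs
γ = 1/√(1 - 0.525²) = 1.175
τ = γτ₀ = 1.175 × 2.2 μs = 2.585 μs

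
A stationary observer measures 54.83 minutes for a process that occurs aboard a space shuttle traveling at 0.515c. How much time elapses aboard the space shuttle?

Dilated time Δt = 54.83 minutes
γ = 1/√(1 - 0.515²) = 1.1666
Δt₀ = Δt/γ = 54.83/1.1666 = 47.00 minutes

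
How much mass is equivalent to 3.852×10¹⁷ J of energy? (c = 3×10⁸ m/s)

From E = mc², we get m = E/c²
c² = (3×10⁸)² = 9×10¹⁶ m²/s²
m = 3.852×10¹⁷ / 9×10¹⁶ = 4.280 kg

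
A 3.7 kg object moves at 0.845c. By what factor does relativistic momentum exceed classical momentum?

p_rel = γmv, p_class = mv
Ratio = γ = 1/√(1 - 0.845²) = 1.870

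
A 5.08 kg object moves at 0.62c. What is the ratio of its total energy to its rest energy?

E = γmc², E₀ = mc²
E/E₀ = γ = 1/√(1 - 0.62²) = 1.275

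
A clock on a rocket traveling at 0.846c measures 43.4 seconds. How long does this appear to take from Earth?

Proper time Δt₀ = 43.4 seconds
γ = 1/√(1 - 0.846²) = 1.8755
Δt = γΔt₀ = 1.8755 × 43.4 = 81.40 seconds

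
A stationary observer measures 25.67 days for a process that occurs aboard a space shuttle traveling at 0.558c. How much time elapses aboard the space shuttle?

Dilated time Δt = 25.67 days
γ = 1/√(1 - 0.558²) = 1.205
Δt₀ = Δt/γ = 25.67/1.205 = 21.30 days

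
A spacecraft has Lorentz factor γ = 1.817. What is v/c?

From γ = 1/√(1 - v²/c²):
1/γ² = 1/1.817² = 0.3029
v²/c² = 1 - 0.3029 = 0.6971
v/c = √(0.6971) = 0.8349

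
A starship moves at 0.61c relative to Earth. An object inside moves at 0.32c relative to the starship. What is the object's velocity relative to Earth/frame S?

u = (u' + v)/(1 + u'v/c²)
Numerator: 0.32 + 0.61 = 0.93
Denominator: 1 + 0.1952 = 1.1952
u = 0.93/1.1952 = 0.7781c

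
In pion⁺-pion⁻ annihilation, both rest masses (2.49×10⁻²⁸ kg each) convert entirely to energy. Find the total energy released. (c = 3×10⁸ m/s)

Both particles have the same rest mass, so total mass = 2m
E = 2m·c² = 2 × 2.49×10⁻²⁸ × (3×10⁸)²
= 2 × 2.49×10⁻²⁸ × 9×10¹⁶
= 4.482×10⁻¹¹ J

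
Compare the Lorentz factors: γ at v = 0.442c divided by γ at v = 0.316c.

γ₁ = 1/√(1 - 0.442²) = 1.115
γ₂ = 1/√(1 - 0.316²) = 1.054
γ₁/γ₂ = 1.115/1.054 = 1.058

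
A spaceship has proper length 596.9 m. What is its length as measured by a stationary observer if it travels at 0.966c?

Proper length L₀ = 596.9 m
γ = 1/√(1 - 0.966²) = 3.868
L = L₀/γ = 596.9/3.868 = 154.3 m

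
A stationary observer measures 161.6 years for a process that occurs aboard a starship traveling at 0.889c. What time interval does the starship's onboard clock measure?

Dilated time Δt = 161.6 years
γ = 1/√(1 - 0.889²) = 2.1838
Δt₀ = Δt/γ = 161.6/2.1838 = 74.00 years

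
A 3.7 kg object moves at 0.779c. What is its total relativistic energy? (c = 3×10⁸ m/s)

γ = 1/√(1 - 0.779²) = 1.595
mc² = 3.7 × (3×10⁸)² = 3.330×10¹⁷ J
E = γmc² = 1.595 × 3.330×10¹⁷ = 5.311×10¹⁷ J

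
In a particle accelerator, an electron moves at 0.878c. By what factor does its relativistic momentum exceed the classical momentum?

p_rel = γmv, p_class = mv
Ratio = γ = 1/√(1 - 0.878²)
= 1/√(0.229116) = 2.089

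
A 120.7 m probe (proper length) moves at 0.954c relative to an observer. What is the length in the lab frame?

Proper length L₀ = 120.7 m
γ = 1/√(1 - 0.954²) = 3.335
L = L₀/γ = 120.7/3.335 = 36.19 m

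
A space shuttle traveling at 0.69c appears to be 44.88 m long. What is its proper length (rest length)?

Contracted length L = 44.88 m
γ = 1/√(1 - 0.69²) = 1.3816
L₀ = γL = 1.3816 × 44.88 = 62.01 m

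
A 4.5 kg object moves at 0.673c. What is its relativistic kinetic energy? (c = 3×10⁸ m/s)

γ = 1/√(1 - 0.673²) = 1.352
γ - 1 = 0.3520
KE = (γ-1)mc² = 0.3520 × 4.5 × (3×10⁸)² = 1.426×10¹⁷ J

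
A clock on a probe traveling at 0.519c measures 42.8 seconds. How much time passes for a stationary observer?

Proper time Δt₀ = 42.8 seconds
γ = 1/√(1 - 0.519²) = 1.1699
Δt = γΔt₀ = 1.1699 × 42.8 = 50.07 seconds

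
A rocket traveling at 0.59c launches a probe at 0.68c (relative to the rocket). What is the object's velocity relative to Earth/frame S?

u = (u' + v)/(1 + u'v/c²)
Numerator: 0.68 + 0.59 = 1.27
Denominator: 1 + 0.4012 = 1.4012
u = 1.27/1.4012 = 0.9064c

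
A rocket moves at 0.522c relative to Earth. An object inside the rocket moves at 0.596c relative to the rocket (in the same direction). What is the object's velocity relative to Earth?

u = (u' + v)/(1 + u'v/c²)
Numerator: 0.596 + 0.522 = 1.118
Denominator: 1 + 0.311112 = 1.311112
u = 1.118/1.311112 = 0.8527c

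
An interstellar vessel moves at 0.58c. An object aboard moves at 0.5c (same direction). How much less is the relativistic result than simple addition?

Classical: u' + v = 0.5 + 0.58 = 1.08c
Relativistic: u = (0.5 + 0.58)/(1 + 0.29) = 1.08/1.29 = 0.8372c
Difference: 1.08 - 0.8372 = 0.2428c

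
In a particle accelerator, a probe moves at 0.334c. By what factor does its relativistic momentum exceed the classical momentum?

p_rel = γmv, p_class = mv
Ratio = γ = 1/√(1 - 0.334²)
= 1/√(0.888444) = 1.061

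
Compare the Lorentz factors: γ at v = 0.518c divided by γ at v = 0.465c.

γ₁ = 1/√(1 - 0.518²) = 1.169
γ₂ = 1/√(1 - 0.465²) = 1.130
γ₁/γ₂ = 1.169/1.130 = 1.035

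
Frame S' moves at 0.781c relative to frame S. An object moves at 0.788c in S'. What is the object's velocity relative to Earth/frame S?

u = (u' + v)/(1 + u'v/c²)
Numerator: 0.788 + 0.781 = 1.569
Denominator: 1 + 0.615428 = 1.615428
u = 1.569/1.615428 = 0.9713c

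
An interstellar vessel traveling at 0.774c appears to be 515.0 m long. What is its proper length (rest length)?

Contracted length L = 515.0 m
γ = 1/√(1 - 0.774²) = 1.5793
L₀ = γL = 1.5793 × 515.0 = 813.3 m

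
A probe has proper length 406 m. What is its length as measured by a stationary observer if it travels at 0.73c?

Proper length L₀ = 406 m
γ = 1/√(1 - 0.73²) = 1.463
L = L₀/γ = 406/1.463 = 277.5 m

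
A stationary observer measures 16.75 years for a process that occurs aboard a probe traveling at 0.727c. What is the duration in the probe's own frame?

Dilated time Δt = 16.75 years
γ = 1/√(1 - 0.727²) = 1.456
Δt₀ = Δt/γ = 16.75/1.456 = 11.50 years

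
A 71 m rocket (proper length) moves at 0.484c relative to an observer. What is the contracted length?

Proper length L₀ = 71 m
γ = 1/√(1 - 0.484²) = 1.1428
L = L₀/γ = 71/1.1428 = 62.13 m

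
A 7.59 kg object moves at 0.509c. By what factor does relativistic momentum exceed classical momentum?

p_rel = γmv, p_class = mv
Ratio = γ = 1/√(1 - 0.509²) = 1.162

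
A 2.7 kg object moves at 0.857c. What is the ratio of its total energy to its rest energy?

E = γmc², E₀ = mc²
E/E₀ = γ = 1/√(1 - 0.857²) = 1.941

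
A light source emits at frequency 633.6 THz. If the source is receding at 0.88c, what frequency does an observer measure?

β = v/c = 0.88
(1-β)/(1+β) = 0.12/1.88 = 0.06383
Doppler factor = √(0.06383) = 0.25265
f_obs = 633.6 × 0.25265 = 160.1 THz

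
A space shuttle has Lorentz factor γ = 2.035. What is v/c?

From γ = 1/√(1 - v²/c²):
1/γ² = 1/2.035² = 0.2415
v²/c² = 1 - 0.2415 = 0.7585
v/c = √(0.7585) = 0.8709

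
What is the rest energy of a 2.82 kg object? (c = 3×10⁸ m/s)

c² = (3×10⁸)² = 9.000×10¹⁶ m²/s²
E₀ = mc² = 2.82 × 9.000×10¹⁶ = 2.538×10¹⁷ J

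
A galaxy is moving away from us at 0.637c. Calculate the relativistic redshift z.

β = 0.637
(1+β)/(1-β) = 1.637/0.363 = 4.510
√(4.510) = 2.124
z = 2.124 - 1 = 1.124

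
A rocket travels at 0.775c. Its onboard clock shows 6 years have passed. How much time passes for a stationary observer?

Proper time Δt₀ = 6 years
γ = 1/√(1 - 0.775²) = 1.5824
Δt = γΔt₀ = 1.5824 × 6 = 9.494 years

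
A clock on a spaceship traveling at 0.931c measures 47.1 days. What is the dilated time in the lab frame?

Proper time Δt₀ = 47.1 days
γ = 1/√(1 - 0.931²) = 2.7396
Δt = γΔt₀ = 2.7396 × 47.1 = 129.0 days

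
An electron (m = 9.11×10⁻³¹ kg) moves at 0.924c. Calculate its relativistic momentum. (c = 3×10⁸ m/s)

γ = 1/√(1 - 0.924²) = 2.615
v = 0.924 × 3×10⁸ = 2.772×10⁸ m/s
p = γmv = 2.615 × 9.11×10⁻³¹ × 2.772×10⁸ = 6.604×10⁻²² kg·m/s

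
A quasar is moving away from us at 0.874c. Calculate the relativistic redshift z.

β = 0.874
(1+β)/(1-β) = 1.874/0.126 = 14.873
√(14.873) = 3.857
z = 3.857 - 1 = 2.857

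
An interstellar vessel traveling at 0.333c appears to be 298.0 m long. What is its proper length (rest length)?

Contracted length L = 298.0 m
γ = 1/√(1 - 0.333²) = 1.0605
L₀ = γL = 1.0605 × 298.0 = 316.0 m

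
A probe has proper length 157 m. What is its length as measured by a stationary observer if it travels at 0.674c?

Proper length L₀ = 157 m
γ = 1/√(1 - 0.674²) = 1.354
L = L₀/γ = 157/1.354 = 116.0 m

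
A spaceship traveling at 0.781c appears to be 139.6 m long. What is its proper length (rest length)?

Contracted length L = 139.6 m
γ = 1/√(1 - 0.781²) = 1.601
L₀ = γL = 1.601 × 139.6 = 223.5 m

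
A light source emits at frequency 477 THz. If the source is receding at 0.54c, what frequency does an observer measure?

β = v/c = 0.54
(1-β)/(1+β) = 0.46/1.54 = 0.2987
Doppler factor = √(0.2987) = 0.5465
f_obs = 477 × 0.5465 = 260.7 THz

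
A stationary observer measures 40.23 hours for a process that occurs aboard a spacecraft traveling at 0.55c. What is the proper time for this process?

Dilated time Δt = 40.23 hours
γ = 1/√(1 - 0.55²) = 1.1974
Δt₀ = Δt/γ = 40.23/1.1974 = 33.60 hours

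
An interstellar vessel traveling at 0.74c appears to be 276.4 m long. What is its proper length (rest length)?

Contracted length L = 276.4 m
γ = 1/√(1 - 0.74²) = 1.48675
L₀ = γL = 1.48675 × 276.4 = 410.9 m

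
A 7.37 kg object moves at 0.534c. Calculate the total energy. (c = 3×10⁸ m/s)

γ = 1/√(1 - 0.534²) = 1.18275
mc² = 7.37 × (3×10⁸)² = 6.633×10¹⁷ J
E = γmc² = 1.18275 × 6.633×10¹⁷ = 7.845×10¹⁷ J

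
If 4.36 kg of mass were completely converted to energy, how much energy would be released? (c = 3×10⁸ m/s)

Using E = mc²:
c² = (3×10⁸)² = 9×10¹⁶ m²/s²
E = 4.36 × 9×10¹⁶ = 3.924×10¹⁷ J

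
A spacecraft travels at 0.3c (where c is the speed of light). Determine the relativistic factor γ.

v/c = 0.3, so (v/c)² = 0.09
1 - (v/c)² = 0.91
γ = 1/√(0.91) = 1.048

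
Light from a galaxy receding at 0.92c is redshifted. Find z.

β = 0.92
(1+β)/(1-β) = 1.92/0.08 = 24.00
√(24.00) = 4.899
z = 4.899 - 1 = 3.899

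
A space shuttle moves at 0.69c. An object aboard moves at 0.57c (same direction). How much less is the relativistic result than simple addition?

Classical: u' + v = 0.57 + 0.69 = 1.26c
Relativistic: u = (0.57 + 0.69)/(1 + 0.3933) = 1.26/1.3933 = 0.9043c
Difference: 1.26 - 0.9043 = 0.3557c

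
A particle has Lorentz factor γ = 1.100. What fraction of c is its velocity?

From γ = 1/√(1 - v²/c²):
1/γ² = 1/1.100² = 0.82645
v²/c² = 1 - 0.82645 = 0.17355
v/c = √(0.17355) = 0.4166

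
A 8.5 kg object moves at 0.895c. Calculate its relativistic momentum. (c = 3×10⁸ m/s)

γ = 1/√(1 - 0.895²) = 2.2418
v = 0.895 × 3×10⁸ = 2.685×10⁸ m/s
p = γmv = 2.2418 × 8.5 × 2.685×10⁸ = 5.116×10⁹ kg·m/s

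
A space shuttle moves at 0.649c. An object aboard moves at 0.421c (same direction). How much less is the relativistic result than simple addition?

Classical: u' + v = 0.421 + 0.649 = 1.07c
Relativistic: u = (0.421 + 0.649)/(1 + 0.273229) = 1.07/1.273229 = 0.8404c
Difference: 1.07 - 0.8404 = 0.2296c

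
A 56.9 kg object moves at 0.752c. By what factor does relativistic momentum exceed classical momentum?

p_rel = γmv, p_class = mv
Ratio = γ = 1/√(1 - 0.752²) = 1.517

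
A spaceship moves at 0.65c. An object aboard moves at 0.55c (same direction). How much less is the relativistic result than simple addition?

Classical: u' + v = 0.55 + 0.65 = 1.2c
Relativistic: u = (0.55 + 0.65)/(1 + 0.3575) = 1.2/1.3575 = 0.8840c
Difference: 1.2 - 0.8840 = 0.3160c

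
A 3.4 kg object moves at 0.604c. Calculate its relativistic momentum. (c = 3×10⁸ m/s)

γ = 1/√(1 - 0.604²) = 1.2547
v = 0.604 × 3×10⁸ = 1.812×10⁸ m/s
p = γmv = 1.2547 × 3.4 × 1.812×10⁸ = 7.730×10⁸ kg·m/s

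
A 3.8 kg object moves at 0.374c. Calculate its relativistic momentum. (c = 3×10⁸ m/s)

γ = 1/√(1 - 0.374²) = 1.0783
v = 0.374 × 3×10⁸ = 1.122×10⁸ m/s
p = γmv = 1.0783 × 3.8 × 1.122×10⁸ = 4.597×10⁸ kg·m/s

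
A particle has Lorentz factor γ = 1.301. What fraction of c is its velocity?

From γ = 1/√(1 - v²/c²):
1/γ² = 1/1.301² = 0.5908
v²/c² = 1 - 0.5908 = 0.4092
v/c = √(0.4092) = 0.6397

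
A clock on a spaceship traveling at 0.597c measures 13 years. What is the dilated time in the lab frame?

Proper time Δt₀ = 13 years
γ = 1/√(1 - 0.597²) = 1.2465
Δt = γΔt₀ = 1.2465 × 13 = 16.20 years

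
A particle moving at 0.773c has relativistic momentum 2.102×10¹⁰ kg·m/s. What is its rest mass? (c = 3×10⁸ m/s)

γ = 1/√(1 - 0.773²) = 1.5763
v = 0.773 × 3×10⁸ = 2.319×10⁸ m/s
m = p/(γv) = 2.102×10¹⁰/(1.5763 × 2.319×10⁸) = 57.50 kg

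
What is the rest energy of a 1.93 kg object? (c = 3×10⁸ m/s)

c² = (3×10⁸)² = 9.000×10¹⁶ m²/s²
E₀ = mc² = 1.93 × 9.000×10¹⁶ = 1.737×10¹⁷ J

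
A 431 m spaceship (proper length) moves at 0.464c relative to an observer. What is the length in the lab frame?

Proper length L₀ = 431 m
γ = 1/√(1 - 0.464²) = 1.129
L = L₀/γ = 431/1.129 = 381.8 m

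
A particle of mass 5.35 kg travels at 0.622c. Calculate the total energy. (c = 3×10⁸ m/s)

γ = 1/√(1 - 0.622²) = 1.277
mc² = 5.35 × (3×10⁸)² = 4.815×10¹⁷ J
E = γmc² = 1.277 × 4.815×10¹⁷ = 6.149×10¹⁷ J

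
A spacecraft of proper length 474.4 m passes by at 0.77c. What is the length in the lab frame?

Proper length L₀ = 474.4 m
γ = 1/√(1 - 0.77²) = 1.567
L = L₀/γ = 474.4/1.567 = 302.7 m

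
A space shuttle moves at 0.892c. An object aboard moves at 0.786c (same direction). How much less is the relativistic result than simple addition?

Classical: u' + v = 0.786 + 0.892 = 1.678c
Relativistic: u = (0.786 + 0.892)/(1 + 0.701112) = 1.678/1.701112 = 0.9864c
Difference: 1.678 - 0.9864 = 0.6916c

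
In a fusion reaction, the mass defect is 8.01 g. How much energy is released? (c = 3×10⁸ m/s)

Convert mass defect: Δm = 8.01 g = 0.00801 kg
E = Δm·c² = 0.00801 × (3×10⁸)²
= 0.00801 × 9×10¹⁶ = 7.209×10¹⁴ J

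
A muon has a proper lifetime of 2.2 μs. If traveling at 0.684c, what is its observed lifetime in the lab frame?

Proper lifetime τ₀ = 2.2 μs
γ = 1/√(1 - 0.684²) = 1.371
τ = γτ₀ = 1.371 × 2.2 μs = 3.016 μs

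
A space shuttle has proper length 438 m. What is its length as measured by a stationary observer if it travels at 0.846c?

Proper length L₀ = 438 m
γ = 1/√(1 - 0.846²) = 1.876
L = L₀/γ = 438/1.876 = 233.5 m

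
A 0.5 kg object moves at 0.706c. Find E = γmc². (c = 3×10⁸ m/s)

γ = 1/√(1 - 0.706²) = 1.412
mc² = 0.5 × (3×10⁸)² = 4.500×10¹⁶ J
E = γmc² = 1.412 × 4.500×10¹⁶ = 6.354×10¹⁶ J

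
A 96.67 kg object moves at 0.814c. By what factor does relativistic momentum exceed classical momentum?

p_rel = γmv, p_class = mv
Ratio = γ = 1/√(1 - 0.814²) = 1.722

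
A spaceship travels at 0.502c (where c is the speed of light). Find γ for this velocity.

v/c = 0.502, so (v/c)² = 0.252004
1 - (v/c)² = 0.747996
γ = 1/√(0.747996) = 1.156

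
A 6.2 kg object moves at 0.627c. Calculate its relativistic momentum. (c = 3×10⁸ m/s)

γ = 1/√(1 - 0.627²) = 1.284
v = 0.627 × 3×10⁸ = 1.881×10⁸ m/s
p = γmv = 1.284 × 6.2 × 1.881×10⁸ = 1.497×10⁹ kg·m/s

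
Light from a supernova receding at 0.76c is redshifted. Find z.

β = 0.76
(1+β)/(1-β) = 1.76/0.24 = 7.333
√(7.333) = 2.708
z = 2.708 - 1 = 1.708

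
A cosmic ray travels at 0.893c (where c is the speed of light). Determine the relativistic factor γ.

v/c = 0.893, so (v/c)² = 0.797449
1 - (v/c)² = 0.202551
γ = 1/√(0.202551) = 2.222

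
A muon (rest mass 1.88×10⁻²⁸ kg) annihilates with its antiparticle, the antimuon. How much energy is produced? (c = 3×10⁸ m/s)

Both particles have the same rest mass, so total mass = 2m
E = 2m·c² = 2 × 1.88×10⁻²⁸ × (3×10⁸)²
= 2 × 1.88×10⁻²⁸ × 9×10¹⁶
= 3.384×10⁻¹¹ J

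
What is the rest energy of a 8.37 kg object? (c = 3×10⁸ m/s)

c² = (3×10⁸)² = 9.000×10¹⁶ m²/s²
E₀ = mc² = 8.37 × 9.000×10¹⁶ = 7.533×10¹⁷ J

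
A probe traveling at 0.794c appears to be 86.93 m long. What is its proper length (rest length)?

Contracted length L = 86.93 m
γ = 1/√(1 - 0.794²) = 1.645
L₀ = γL = 1.645 × 86.93 = 143.0 m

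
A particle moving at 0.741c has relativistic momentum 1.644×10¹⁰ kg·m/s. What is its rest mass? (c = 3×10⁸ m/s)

γ = 1/√(1 - 0.741²) = 1.4892
v = 0.741 × 3×10⁸ = 2.223×10⁸ m/s
m = p/(γv) = 1.644×10¹⁰/(1.4892 × 2.223×10⁸) = 49.66 kg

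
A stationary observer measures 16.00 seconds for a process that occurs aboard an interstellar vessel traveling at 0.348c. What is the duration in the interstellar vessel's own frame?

Dilated time Δt = 16.00 seconds
γ = 1/√(1 - 0.348²) = 1.067
Δt₀ = Δt/γ = 16.00/1.067 = 15.00 seconds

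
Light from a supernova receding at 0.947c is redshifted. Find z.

β = 0.947
(1+β)/(1-β) = 1.947/0.053 = 36.74
√(36.74) = 6.061
z = 6.061 - 1 = 5.061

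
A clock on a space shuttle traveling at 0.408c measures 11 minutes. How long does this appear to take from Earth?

Proper time Δt₀ = 11 minutes
γ = 1/√(1 - 0.408²) = 1.095
Δt = γΔt₀ = 1.095 × 11 = 12.05 minutes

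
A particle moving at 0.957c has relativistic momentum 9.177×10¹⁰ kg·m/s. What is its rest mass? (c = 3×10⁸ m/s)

γ = 1/√(1 - 0.957²) = 3.447
v = 0.957 × 3×10⁸ = 2.871×10⁸ m/s
m = p/(γv) = 9.177×10¹⁰/(3.447 × 2.871×10⁸) = 92.73 kg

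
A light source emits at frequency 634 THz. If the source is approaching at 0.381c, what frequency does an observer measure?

β = v/c = 0.381
(1+β)/(1-β) = 1.381/0.619 = 2.231
Doppler factor = √(2.231) = 1.4937
f_obs = 634 × 1.4937 = 947.0 THz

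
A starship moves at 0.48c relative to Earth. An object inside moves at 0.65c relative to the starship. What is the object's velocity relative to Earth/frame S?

u = (u' + v)/(1 + u'v/c²)
Numerator: 0.65 + 0.48 = 1.13
Denominator: 1 + 0.312 = 1.312
u = 1.13/1.312 = 0.8613c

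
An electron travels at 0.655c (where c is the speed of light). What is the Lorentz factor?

v/c = 0.655, so (v/c)² = 0.429025
1 - (v/c)² = 0.570975
γ = 1/√(0.570975) = 1.323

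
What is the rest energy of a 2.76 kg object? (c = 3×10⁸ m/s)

c² = (3×10⁸)² = 9.000×10¹⁶ m²/s²
E₀ = mc² = 2.76 × 9.000×10¹⁶ = 2.484×10¹⁷ J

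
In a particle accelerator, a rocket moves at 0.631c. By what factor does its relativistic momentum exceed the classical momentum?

p_rel = γmv, p_class = mv
Ratio = γ = 1/√(1 - 0.631²)
= 1/√(0.601839) = 1.289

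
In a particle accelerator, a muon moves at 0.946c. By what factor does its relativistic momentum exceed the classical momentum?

p_rel = γmv, p_class = mv
Ratio = γ = 1/√(1 - 0.946²)
= 1/√(0.105084) = 3.085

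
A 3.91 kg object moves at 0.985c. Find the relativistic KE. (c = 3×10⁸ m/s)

γ = 1/√(1 - 0.985²) = 5.795
γ - 1 = 4.795
KE = (γ-1)mc² = 4.795 × 3.91 × (3×10⁸)² = 1.687×10¹⁸ J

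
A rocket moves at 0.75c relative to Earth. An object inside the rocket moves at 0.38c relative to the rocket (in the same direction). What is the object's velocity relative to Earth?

u = (u' + v)/(1 + u'v/c²)
Numerator: 0.38 + 0.75 = 1.13
Denominator: 1 + 0.285 = 1.285
u = 1.13/1.285 = 0.8794c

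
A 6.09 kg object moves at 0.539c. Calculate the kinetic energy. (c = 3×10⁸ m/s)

γ = 1/√(1 - 0.539²) = 1.1872
γ - 1 = 0.1872
KE = (γ-1)mc² = 0.1872 × 6.09 × (3×10⁸)² = 1.026×10¹⁷ J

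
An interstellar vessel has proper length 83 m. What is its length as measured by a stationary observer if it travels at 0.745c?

Proper length L₀ = 83 m
γ = 1/√(1 - 0.745²) = 1.499
L = L₀/γ = 83/1.499 = 55.37 m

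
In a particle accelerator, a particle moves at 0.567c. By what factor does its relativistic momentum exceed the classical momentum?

p_rel = γmv, p_class = mv
Ratio = γ = 1/√(1 - 0.567²)
= 1/√(0.678511) = 1.214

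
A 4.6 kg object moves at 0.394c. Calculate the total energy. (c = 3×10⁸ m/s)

γ = 1/√(1 - 0.394²) = 1.088
mc² = 4.6 × (3×10⁸)² = 4.140×10¹⁷ J
E = γmc² = 1.088 × 4.140×10¹⁷ = 4.504×10¹⁷ J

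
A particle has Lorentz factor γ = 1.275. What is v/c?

From γ = 1/√(1 - v²/c²):
1/γ² = 1/1.275² = 0.6151
v²/c² = 1 - 0.6151 = 0.3849
v/c = √(0.3849) = 0.6204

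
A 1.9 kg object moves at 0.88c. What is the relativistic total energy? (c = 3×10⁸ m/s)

γ = 1/√(1 - 0.88²) = 2.105
mc² = 1.9 × (3×10⁸)² = 1.710×10¹⁷ J
E = γmc² = 2.105 × 1.710×10¹⁷ = 3.600×10¹⁷ J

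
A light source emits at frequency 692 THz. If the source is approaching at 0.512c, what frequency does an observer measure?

β = v/c = 0.512
(1+β)/(1-β) = 1.512/0.488 = 3.098
Doppler factor = √(3.098) = 1.760
f_obs = 692 × 1.760 = 1218 THz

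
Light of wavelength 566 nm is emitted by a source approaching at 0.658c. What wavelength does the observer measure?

β = 0.658
Wavelength Doppler factor = √(0.342/1.658) = √(0.2063) = 0.4542
λ_obs = 566 × 0.4542 = 257.1 nm (blueshift)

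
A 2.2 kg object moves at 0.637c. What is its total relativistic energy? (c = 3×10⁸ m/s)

γ = 1/√(1 - 0.637²) = 1.29725
mc² = 2.2 × (3×10⁸)² = 1.980×10¹⁷ J
E = γmc² = 1.29725 × 1.980×10¹⁷ = 2.569×10¹⁷ J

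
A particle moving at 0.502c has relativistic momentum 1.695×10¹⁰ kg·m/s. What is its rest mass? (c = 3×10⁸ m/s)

γ = 1/√(1 - 0.502²) = 1.1562
v = 0.502 × 3×10⁸ = 1.506×10⁸ m/s
m = p/(γv) = 1.695×10¹⁰/(1.1562 × 1.506×10⁸) = 97.34 kg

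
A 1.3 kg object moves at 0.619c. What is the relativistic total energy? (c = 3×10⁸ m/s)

γ = 1/√(1 - 0.619²) = 1.2733
mc² = 1.3 × (3×10⁸)² = 1.170×10¹⁷ J
E = γmc² = 1.2733 × 1.170×10¹⁷ = 1.490×10¹⁷ J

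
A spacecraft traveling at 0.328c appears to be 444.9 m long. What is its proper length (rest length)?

Contracted length L = 444.9 m
γ = 1/√(1 - 0.328²) = 1.0586
L₀ = γL = 1.0586 × 444.9 = 471.0 m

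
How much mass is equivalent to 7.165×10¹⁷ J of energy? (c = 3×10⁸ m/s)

From E = mc², we get m = E/c²
c² = (3×10⁸)² = 9×10¹⁶ m²/s²
m = 7.165×10¹⁷ / 9×10¹⁶ = 7.961 kg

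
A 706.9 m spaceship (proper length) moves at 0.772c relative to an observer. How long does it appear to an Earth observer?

Proper length L₀ = 706.9 m
γ = 1/√(1 - 0.772²) = 1.5733
L = L₀/γ = 706.9/1.5733 = 449.3 m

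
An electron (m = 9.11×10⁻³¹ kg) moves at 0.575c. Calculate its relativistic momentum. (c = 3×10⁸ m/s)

γ = 1/√(1 - 0.575²) = 1.2223
v = 0.575 × 3×10⁸ = 1.725×10⁸ m/s
p = γmv = 1.2223 × 9.11×10⁻³¹ × 1.725×10⁸ = 1.921×10⁻²² kg·m/s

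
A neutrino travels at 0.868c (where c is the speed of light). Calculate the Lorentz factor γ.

v/c = 0.868, so (v/c)² = 0.753424
1 - (v/c)² = 0.246576
γ = 1/√(0.246576) = 2.014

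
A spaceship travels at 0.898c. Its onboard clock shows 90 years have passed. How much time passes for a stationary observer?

Proper time Δt₀ = 90 years
γ = 1/√(1 - 0.898²) = 2.27275
Δt = γΔt₀ = 2.27275 × 90 = 204.5 years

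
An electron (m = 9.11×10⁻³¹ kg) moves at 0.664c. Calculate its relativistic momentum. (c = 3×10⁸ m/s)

γ = 1/√(1 - 0.664²) = 1.3374
v = 0.664 × 3×10⁸ = 1.992×10⁸ m/s
p = γmv = 1.3374 × 9.11×10⁻³¹ × 1.992×10⁸ = 2.427×10⁻²² kg·m/s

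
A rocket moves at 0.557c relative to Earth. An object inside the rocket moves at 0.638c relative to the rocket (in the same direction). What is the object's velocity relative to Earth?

u = (u' + v)/(1 + u'v/c²)
Numerator: 0.638 + 0.557 = 1.195
Denominator: 1 + 0.355366 = 1.355366
u = 1.195/1.355366 = 0.8817c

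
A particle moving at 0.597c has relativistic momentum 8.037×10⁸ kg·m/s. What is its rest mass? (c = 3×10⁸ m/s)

γ = 1/√(1 - 0.597²) = 1.2465
v = 0.597 × 3×10⁸ = 1.791×10⁸ m/s
m = p/(γv) = 8.037×10⁸/(1.2465 × 1.791×10⁸) = 3.600 kg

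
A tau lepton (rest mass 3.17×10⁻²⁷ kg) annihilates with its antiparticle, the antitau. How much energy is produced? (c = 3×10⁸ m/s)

Both particles have the same rest mass, so total mass = 2m
E = 2m·c² = 2 × 3.17×10⁻²⁷ × (3×10⁸)²
= 2 × 3.17×10⁻²⁷ × 9×10¹⁶
= 5.706×10⁻¹⁰ J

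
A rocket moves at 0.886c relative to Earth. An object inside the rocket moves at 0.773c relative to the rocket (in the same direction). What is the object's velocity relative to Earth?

u = (u' + v)/(1 + u'v/c²)
Numerator: 0.773 + 0.886 = 1.659
Denominator: 1 + 0.684878 = 1.684878
u = 1.659/1.684878 = 0.9846c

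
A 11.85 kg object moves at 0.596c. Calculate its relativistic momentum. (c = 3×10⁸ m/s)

γ = 1/√(1 - 0.596²) = 1.2454
v = 0.596 × 3×10⁸ = 1.788×10⁸ m/s
p = γmv = 1.2454 × 11.85 × 1.788×10⁸ = 2.639×10⁹ kg·m/s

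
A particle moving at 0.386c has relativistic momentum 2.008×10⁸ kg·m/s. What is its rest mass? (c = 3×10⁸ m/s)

γ = 1/√(1 - 0.386²) = 1.084
v = 0.386 × 3×10⁸ = 1.158×10⁸ m/s
m = p/(γv) = 2.008×10⁸/(1.084 × 1.158×10⁸) = 1.600 kg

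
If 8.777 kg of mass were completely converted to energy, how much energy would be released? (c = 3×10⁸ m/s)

Using E = mc²:
c² = (3×10⁸)² = 9×10¹⁶ m²/s²
E = 8.777 × 9×10¹⁶ = 7.899×10¹⁷ J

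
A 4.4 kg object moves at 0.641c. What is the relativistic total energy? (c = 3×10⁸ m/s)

γ = 1/√(1 - 0.641²) = 1.3029
mc² = 4.4 × (3×10⁸)² = 3.960×10¹⁷ J
E = γmc² = 1.3029 × 3.960×10¹⁷ = 5.159×10¹⁷ J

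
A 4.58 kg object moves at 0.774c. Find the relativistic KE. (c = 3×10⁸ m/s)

γ = 1/√(1 - 0.774²) = 1.5793
γ - 1 = 0.5793
KE = (γ-1)mc² = 0.5793 × 4.58 × (3×10⁸)² = 2.388×10¹⁷ J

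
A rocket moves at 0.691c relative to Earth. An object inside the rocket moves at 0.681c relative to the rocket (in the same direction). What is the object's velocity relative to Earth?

u = (u' + v)/(1 + u'v/c²)
Numerator: 0.681 + 0.691 = 1.372
Denominator: 1 + 0.470571 = 1.470571
u = 1.372/1.470571 = 0.9330c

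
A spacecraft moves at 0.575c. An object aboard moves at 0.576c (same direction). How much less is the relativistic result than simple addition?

Classical: u' + v = 0.576 + 0.575 = 1.151c
Relativistic: u = (0.576 + 0.575)/(1 + 0.3312) = 1.151/1.3312 = 0.8646c
Difference: 1.151 - 0.8646 = 0.2864c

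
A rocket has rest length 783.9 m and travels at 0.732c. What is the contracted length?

Proper length L₀ = 783.9 m
γ = 1/√(1 - 0.732²) = 1.4678
L = L₀/γ = 783.9/1.4678 = 534.1 m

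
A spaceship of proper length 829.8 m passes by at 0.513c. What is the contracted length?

Proper length L₀ = 829.8 m
γ = 1/√(1 - 0.513²) = 1.165
L = L₀/γ = 829.8/1.165 = 712.3 m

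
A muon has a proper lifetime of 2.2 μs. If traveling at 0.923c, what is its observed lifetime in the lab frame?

Proper lifetime τ₀ = 2.2 μs
γ = 1/√(1 - 0.923²) = 2.5988
τ = γτ₀ = 2.5988 × 2.2 μs = 5.717 μs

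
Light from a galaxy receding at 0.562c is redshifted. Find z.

β = 0.562
(1+β)/(1-β) = 1.562/0.438 = 3.566
√(3.566) = 1.8884
z = 1.8884 - 1 = 0.8884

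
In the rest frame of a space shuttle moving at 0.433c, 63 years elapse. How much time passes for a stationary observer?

Proper time Δt₀ = 63 years
γ = 1/√(1 - 0.433²) = 1.1094
Δt = γΔt₀ = 1.1094 × 63 = 69.89 years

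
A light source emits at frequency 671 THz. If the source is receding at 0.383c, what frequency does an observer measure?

β = v/c = 0.383
(1-β)/(1+β) = 0.617/1.383 = 0.4461
Doppler factor = √(0.4461) = 0.6679
f_obs = 671 × 0.6679 = 448.2 THz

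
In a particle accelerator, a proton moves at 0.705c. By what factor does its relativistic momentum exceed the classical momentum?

p_rel = γmv, p_class = mv
Ratio = γ = 1/√(1 - 0.705²)
= 1/√(0.502975) = 1.410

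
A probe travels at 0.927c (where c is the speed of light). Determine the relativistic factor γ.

v/c = 0.927, so (v/c)² = 0.859329
1 - (v/c)² = 0.140671
γ = 1/√(0.140671) = 2.666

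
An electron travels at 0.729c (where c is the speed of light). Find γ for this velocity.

v/c = 0.729, so (v/c)² = 0.531441
1 - (v/c)² = 0.468559
γ = 1/√(0.468559) = 1.461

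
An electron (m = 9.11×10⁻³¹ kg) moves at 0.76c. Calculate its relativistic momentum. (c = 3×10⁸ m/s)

γ = 1/√(1 - 0.76²) = 1.5386
v = 0.76 × 3×10⁸ = 2.280×10⁸ m/s
p = γmv = 1.5386 × 9.11×10⁻³¹ × 2.280×10⁸ = 3.196×10⁻²² kg·m/s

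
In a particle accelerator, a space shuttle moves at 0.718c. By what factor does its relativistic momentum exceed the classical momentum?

p_rel = γmv, p_class = mv
Ratio = γ = 1/√(1 - 0.718²)
= 1/√(0.484476) = 1.437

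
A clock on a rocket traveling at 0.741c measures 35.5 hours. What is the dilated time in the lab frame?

Proper time Δt₀ = 35.5 hours
γ = 1/√(1 - 0.741²) = 1.4892
Δt = γΔt₀ = 1.4892 × 35.5 = 52.87 hours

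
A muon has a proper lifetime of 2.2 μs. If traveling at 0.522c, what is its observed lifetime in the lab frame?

Proper lifetime τ₀ = 2.2 μs
γ = 1/√(1 - 0.522²) = 1.1724
τ = γτ₀ = 1.1724 × 2.2 μs = 2.579 μs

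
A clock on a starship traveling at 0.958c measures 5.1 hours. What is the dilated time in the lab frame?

Proper time Δt₀ = 5.1 hours
γ = 1/√(1 - 0.958²) = 3.487
Δt = γΔt₀ = 3.487 × 5.1 = 17.78 hours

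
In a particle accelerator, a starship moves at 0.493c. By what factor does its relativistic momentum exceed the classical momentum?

p_rel = γmv, p_class = mv
Ratio = γ = 1/√(1 - 0.493²)
= 1/√(0.756951) = 1.149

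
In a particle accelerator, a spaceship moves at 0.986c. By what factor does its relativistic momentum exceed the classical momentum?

p_rel = γmv, p_class = mv
Ratio = γ = 1/√(1 - 0.986²)
= 1/√(0.027804) = 5.997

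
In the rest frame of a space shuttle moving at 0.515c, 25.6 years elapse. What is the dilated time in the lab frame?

Proper time Δt₀ = 25.6 years
γ = 1/√(1 - 0.515²) = 1.166602
Δt = γΔt₀ = 1.166602 × 25.6 = 29.87 years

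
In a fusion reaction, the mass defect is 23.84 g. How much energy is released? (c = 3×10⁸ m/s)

Convert mass defect: Δm = 23.84 g = 0.02384 kg
E = Δm·c² = 0.02384 × (3×10⁸)²
= 0.02384 × 9×10¹⁶ = 2.146×10¹⁵ J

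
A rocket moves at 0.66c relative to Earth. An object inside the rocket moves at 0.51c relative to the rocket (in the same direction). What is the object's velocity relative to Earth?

u = (u' + v)/(1 + u'v/c²)
Numerator: 0.51 + 0.66 = 1.17
Denominator: 1 + 0.3366 = 1.3366
u = 1.17/1.3366 = 0.8754c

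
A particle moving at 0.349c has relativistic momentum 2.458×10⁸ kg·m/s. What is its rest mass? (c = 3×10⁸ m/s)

γ = 1/√(1 - 0.349²) = 1.067
v = 0.349 × 3×10⁸ = 1.047×10⁸ m/s
m = p/(γv) = 2.458×10⁸/(1.067 × 1.047×10⁸) = 2.200 kg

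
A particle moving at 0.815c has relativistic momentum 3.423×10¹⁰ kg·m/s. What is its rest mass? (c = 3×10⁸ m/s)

γ = 1/√(1 - 0.815²) = 1.72574
v = 0.815 × 3×10⁸ = 2.445×10⁸ m/s
m = p/(γv) = 3.423×10¹⁰/(1.72574 × 2.445×10⁸) = 81.12 kg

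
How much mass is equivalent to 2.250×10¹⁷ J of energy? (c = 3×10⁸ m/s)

From E = mc², we get m = E/c²
c² = (3×10⁸)² = 9×10¹⁶ m²/s²
m = 2.250×10¹⁷ / 9×10¹⁶ = 2.500 kg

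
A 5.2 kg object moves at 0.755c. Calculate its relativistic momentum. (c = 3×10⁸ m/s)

γ = 1/√(1 - 0.755²) = 1.525
v = 0.755 × 3×10⁸ = 2.265×10⁸ m/s
p = γmv = 1.525 × 5.2 × 2.265×10⁸ = 1.796×10⁹ kg·m/s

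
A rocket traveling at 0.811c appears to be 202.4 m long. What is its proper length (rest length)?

Contracted length L = 202.4 m
γ = 1/√(1 - 0.811²) = 1.7093
L₀ = γL = 1.7093 × 202.4 = 346.0 m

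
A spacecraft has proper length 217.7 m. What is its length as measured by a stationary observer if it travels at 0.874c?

Proper length L₀ = 217.7 m
γ = 1/√(1 - 0.874²) = 2.058
L = L₀/γ = 217.7/2.058 = 105.8 m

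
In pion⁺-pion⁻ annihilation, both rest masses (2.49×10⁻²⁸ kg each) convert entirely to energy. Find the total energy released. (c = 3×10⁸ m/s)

Both particles have the same rest mass, so total mass = 2m
E = 2m·c² = 2 × 2.49×10⁻²⁸ × (3×10⁸)²
= 2 × 2.49×10⁻²⁸ × 9×10¹⁶
= 4.482×10⁻¹¹ J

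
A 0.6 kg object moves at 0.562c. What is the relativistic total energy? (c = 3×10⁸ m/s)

γ = 1/√(1 - 0.562²) = 1.209
mc² = 0.6 × (3×10⁸)² = 5.400×10¹⁶ J
E = γmc² = 1.209 × 5.400×10¹⁶ = 6.529×10¹⁶ J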